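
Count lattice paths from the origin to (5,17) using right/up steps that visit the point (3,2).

Paths (0,0)->(3,2): C(5,2) = 10.
Paths (3,2)->(5,17): C(17,15) = 136.
By multiplication principle: 10 x 136.

Final answer: 1360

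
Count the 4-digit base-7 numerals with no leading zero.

These are the integers in [7^3, 7^4), so the count is 7^4 - 7^3 = 6 x 7^3.

Final answer: 2058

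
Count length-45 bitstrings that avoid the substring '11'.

A valid string ends in 0 (append to any length-(n-1) valid string) or in 01 (append to any length-(n-2) valid string), so a(n) = a(n-1) + a(n-2) with a(1)=2, a(2)=3.
Iterating the recurrence: a(1)=2, a(2)=3, a(3)=5, a(4)=8, a(5)=13, a(6)=21, a(7)=34, a(8)=55, a(9)=89, a(10)=144, a(11)=233, a(12)=377, a(13)=610, a(14)=987, a(15)=1597, a(16)=2584, a(17)=4181, a(18)=6765, a(19)=10946, a(20)=17711, a(21)=28657, a(22)=46368, a(23)=75025, a(24)=121393, a(25)=196418, a(26)=317811, a(27)=514229, a(28)=832040, a(29)=1346269, a(30)=2178309, a(31)=3524578, a(32)=5702887, a(33)=9227465, a(34)=14930352, a(35)=24157817, a(36)=39088169, a(37)=63245986, a(38)=102334155, a(39)=165580141, a(40)=267914296, a(41)=433494437, a(42)=701408733, a(43)=1134903170, a(44)=1836311903, a(45)=2971215073.

Final answer: 2971215073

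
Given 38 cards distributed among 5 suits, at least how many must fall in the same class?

By pigeonhole with 38 objects and 5 categories: ceiling(38/5).

Final answer: 8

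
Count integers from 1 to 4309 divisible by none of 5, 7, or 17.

|div by 5|=861, |div by 7|=615, |div by 17|=253.
|div by 5&7|=123, |div by 5&17|=50, |div by 7&17|=36, |div by all|=7.
By inclusion-exclusion, divisible by at least one: 861+615+253-123-50-36+7 = 1527.
Not divisible by any: 4309 - 1527.

Final answer: 2782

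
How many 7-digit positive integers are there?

First digit: 9 choices (1-9). Each of the remaining 6 digits: 10 choices.
Total: 9 x 10^6.

Final answer: 9000000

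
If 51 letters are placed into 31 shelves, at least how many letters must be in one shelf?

By the pigeonhole principle: ceiling(51/31).

Final answer: 2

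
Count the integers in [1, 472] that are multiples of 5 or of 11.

Multiples of 5: 94. Multiples of 11: 42. Of both (lcm=55): 8.
By inclusion-exclusion: 94 + 42 - 8.

Final answer: 128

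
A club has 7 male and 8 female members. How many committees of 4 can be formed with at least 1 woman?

Sum over valid woman counts:
C(8,1)C(7,3) = 280
C(8,2)C(7,2) = 588
C(8,3)C(7,1) = 392
C(8,4)C(7,0) = 70
Total: 280 + 588 + 392 + 70.

Final answer: 1330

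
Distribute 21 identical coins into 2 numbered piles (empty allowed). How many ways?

Stars and bars: C(n+k-1, k-1) = C(22,1).

Final answer: C(22,1) = 22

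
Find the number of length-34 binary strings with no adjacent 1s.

Classify by the final bit: ...0 gives a(n-1) strings, ...01 gives a(n-2) strings. Thus a(n) = a(n-1) + a(n-2) with a(1)=2, a(2)=3.
Computing successive values: a(1)=2, a(2)=3, a(3)=5, a(4)=8, a(5)=13, a(6)=21, a(7)=34, a(8)=55, a(9)=89, a(10)=144, a(11)=233, a(12)=377, a(13)=610, a(14)=987, a(15)=1597, a(16)=2584, a(17)=4181, a(18)=6765, a(19)=10946, a(20)=17711, a(21)=28657, a(22)=46368, a(23)=75025, a(24)=121393, a(25)=196418, a(26)=317811, a(27)=514229, a(28)=832040, a(29)=1346269, a(30)=2178309, a(31)=3524578, a(32)=5702887, a(33)=9227465, a(34)=14930352.

Final answer: 14930352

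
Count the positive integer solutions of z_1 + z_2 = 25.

Substitute z'_i = z_i - 1 (so z'_i >= 0). Then sum z'_i = 25 - 2 = 23.
Stars and bars: C(23+2-1, 2-1) = C(24,1).

Final answer: C(24,1) = 24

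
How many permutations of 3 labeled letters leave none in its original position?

D(n) = (n-1)(D(n-1) + D(n-2)), D(0)=1, D(1)=0.
D(2) = 1 x (0 + 1) = 1
D(3) = 2 x (D(2) + D(1)) = 2 x (1 + 0)

Final answer: D(3) = 2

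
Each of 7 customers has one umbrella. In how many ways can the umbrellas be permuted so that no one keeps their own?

Derangements satisfy D(n) = (n-1)(D(n-1) + D(n-2)), starting from D(0)=1, D(1)=0.
D(2) = 1 x (0 + 1) = 1
D(3) = 2 x (1 + 0) = 2
D(4) = 3 x (2 + 1) = 9
D(5) = 4 x (9 + 2) = 44
D(6) = 5 x (44 + 9) = 265
D(7) = 6 x (D(6) + D(5)) = 6 x (265 + 44)

Final answer: D(7) = 1854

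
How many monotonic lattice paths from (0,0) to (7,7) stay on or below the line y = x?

Total monotonic paths to (7,7): C(14,7) = 3432.
Paths that cross above y=x (reflection bijection): C(14,8) = 3003.
Valid Dyck paths: 3432 - 3003.
(Equivalently, C_{7} = C(14,7)/8 = 3432/8.)

Final answer: C_{7} = 429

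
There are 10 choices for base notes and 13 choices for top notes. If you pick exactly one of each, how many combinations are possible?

By the multiplication principle: 10 x 13.

Final answer: 130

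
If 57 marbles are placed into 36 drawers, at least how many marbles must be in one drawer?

By the pigeonhole principle: ceiling(57/36).

Final answer: 2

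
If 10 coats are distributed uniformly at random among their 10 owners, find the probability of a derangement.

D(n) = (n-1)(D(n-1) + D(n-2)), D(0)=1, D(1)=0.
Building up: D(2)=1, D(3)=2, D(4)=9, D(5)=44, D(6)=265, D(7)=1854, D(8)=14833, D(9)=133496, D(10)=1334961.
Total arrangements: 10! = 3628800.
Probability = D(10)/10! = 16481/44800.

Final answer: D(10)/10! = 1334961/3628800 = 0.367879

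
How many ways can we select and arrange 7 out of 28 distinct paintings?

P(28,7) = 28!/(28-7)! = 28!/21!.

Final answer: P(28,7) = 5967561600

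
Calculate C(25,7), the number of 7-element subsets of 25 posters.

C(25,7) = 25!/(7! x (25-7)!).

Final answer: C(25,7) = 480700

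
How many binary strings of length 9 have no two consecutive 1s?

A valid string ends in 0 (append to any length-(n-1) valid string) or in 01 (append to any length-(n-2) valid string), so a(n) = a(n-1) + a(n-2) with a(1)=2, a(2)=3.
Building up term by term: a(1)=2, a(2)=3, a(3)=5, a(4)=8, a(5)=13, a(6)=21, a(7)=34, a(8)=55, a(9)=89.

Final answer: 89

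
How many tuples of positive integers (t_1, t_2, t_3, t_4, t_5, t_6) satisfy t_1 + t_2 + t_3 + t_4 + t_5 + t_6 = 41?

Substitute t'_i = t_i - 1 (so t'_i >= 0). Then sum t'_i = 41 - 6 = 35.
Stars and bars: C(35+6-1, 6-1) = C(40,5).

Final answer: C(40,5) = 658008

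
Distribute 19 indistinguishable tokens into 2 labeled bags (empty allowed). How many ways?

Stars and bars: C(n+k-1, k-1) = C(20,1).

Final answer: C(20,1) = 20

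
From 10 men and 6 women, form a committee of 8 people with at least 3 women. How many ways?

Sum over valid woman counts:
C(6,3)C(10,5) = 5040
C(6,4)C(10,4) = 3150
C(6,5)C(10,3) = 720
C(6,6)C(10,2) = 45
Total: 5040 + 3150 + 720 + 45.

Final answer: 8955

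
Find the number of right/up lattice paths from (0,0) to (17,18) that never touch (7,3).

Total paths to (17,18): C(35,18) = 4537567650.
Paths through (7,3): C(10,3) x C(25,15) = 392251200.
Avoiding (7,3): 4537567650 - 392251200.

Final answer: 4145316450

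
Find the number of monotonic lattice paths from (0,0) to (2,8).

Each path has 2 right steps and 8 up steps in some order (10 steps total).
Choose which 8 of the 10 steps are up: C(10,8).

Final answer: C(10,8) = 45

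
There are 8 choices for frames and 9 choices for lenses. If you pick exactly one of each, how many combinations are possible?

By the multiplication principle: 8 x 9.

Final answer: 72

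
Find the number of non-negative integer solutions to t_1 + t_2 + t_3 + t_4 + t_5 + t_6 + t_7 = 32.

Stars and bars with 32 stars and 6 bars:
C(32+7-1, 7-1) = C(38,6).

Final answer: C(38,6) = 2760681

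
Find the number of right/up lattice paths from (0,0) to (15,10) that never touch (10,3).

Total paths to (15,10): C(25,10) = 3268760.
Paths through (10,3): C(13,3) x C(12,7) = 226512.
Avoiding (10,3): 3268760 - 226512.

Final answer: 3042248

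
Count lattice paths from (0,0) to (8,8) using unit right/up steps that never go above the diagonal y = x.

Total monotonic paths to (8,8): C(16,8) = 12870.
A path is bad iff it touches y = x + 1; reflecting its initial segment maps bad paths bijectively onto all paths to (7,9), of which there are C(16,9) = 11440.
Valid Dyck paths: 12870 - 11440.
(This is the Catalan number C_{8}.)

Final answer: C_{8} = 1430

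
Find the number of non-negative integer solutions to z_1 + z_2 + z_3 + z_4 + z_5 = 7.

Stars and bars with 7 stars and 4 bars:
C(7+5-1, 5-1) = C(11,4).

Final answer: C(11,4) = 330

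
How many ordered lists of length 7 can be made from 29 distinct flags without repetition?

P(29,7) = 29!/(29-7)! = 29!/22!.

Final answer: P(29,7) = 7866331200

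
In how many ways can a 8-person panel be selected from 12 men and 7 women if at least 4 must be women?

Sum over valid woman counts:
C(7,4)C(12,4) = 17325
C(7,5)C(12,3) = 4620
C(7,6)C(12,2) = 462
C(7,7)C(12,1) = 12
Total: 17325 + 4620 + 462 + 12.

Final answer: 22419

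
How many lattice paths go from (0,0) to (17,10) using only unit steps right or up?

Each path has 17 right steps and 10 up steps in some order (27 steps total).
Choose which 10 of the 27 steps are up: C(27,10).

Final answer: C(27,10) = 8436285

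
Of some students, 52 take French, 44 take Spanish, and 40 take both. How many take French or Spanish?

|A union B| = |A| + |B| - |A intersect B| = 52 + 44 - 40.

Final answer: 56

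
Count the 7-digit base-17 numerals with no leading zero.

Leading digit: 16 options (nonzero). Other 6 digit(s): 17 options each.
Total: 16 x 17^6.

Final answer: 386201104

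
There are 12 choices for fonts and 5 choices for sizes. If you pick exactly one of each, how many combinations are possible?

By the multiplication principle: 12 x 5.

Final answer: 60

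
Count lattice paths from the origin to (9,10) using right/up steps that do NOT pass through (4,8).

Total paths to (9,10): C(19,10) = 92378.
Paths through (4,8): C(12,8) x C(7,2) = 10395.
Avoiding (4,8): 92378 - 10395.

Final answer: 81983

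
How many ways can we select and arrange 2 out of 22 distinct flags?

P(22,2) = 22!/(22-2)! = 22!/20!.

Final answer: P(22,2) = 462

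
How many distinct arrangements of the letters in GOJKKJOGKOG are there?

Letters (G:3, J:2, K:3, O:3). Total letters: 11.
Permutations = 11!/(3! x 3! x 3! x 2!).

Final answer: 92400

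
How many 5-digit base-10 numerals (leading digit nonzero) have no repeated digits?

First digit: 9 (nonzero). Second: 9 (not first). Third: 8, etc.
Total: 9 x 9 x 8 x 7 x 6.

Final answer: 27216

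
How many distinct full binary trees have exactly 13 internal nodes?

The structures are counted by the Catalan number C_n. Here n = 13.
C_n = C(2n,n) - C(2n,n+1), so C_{13} = C(26,13) - C(26,14) = 10400600 - 9657700.

Final answer: C_{13} = 742900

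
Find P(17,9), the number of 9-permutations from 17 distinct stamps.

P(17,9) = 17!/(17-9)! = 17!/8!.

Final answer: P(17,9) = 8821612800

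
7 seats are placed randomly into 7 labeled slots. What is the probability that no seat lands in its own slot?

Use the recurrence D(n) = (n-1)(D(n-1) + D(n-2)) with D(0)=1, D(1)=0.
Building up: D(2)=1, D(3)=2, D(4)=9, D(5)=44, D(6)=265, D(7)=1854.
Total arrangements: 7! = 5040.
Probability = D(7)/7! = 103/280.

Final answer: D(7)/7! = 1854/5040 = 0.367857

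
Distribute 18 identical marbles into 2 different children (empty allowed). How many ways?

Stars and bars: C(n+k-1, k-1) = C(19,1).

Final answer: C(19,1) = 19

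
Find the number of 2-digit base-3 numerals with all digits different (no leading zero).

First digit: 2 (nonzero). Second: 2 (not first). Third: 1, etc.
Total: 2 x 2.

Final answer: 4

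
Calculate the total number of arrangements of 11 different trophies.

The number of ways to arrange 11 distinct objects is 11!.

Final answer: 11! = 39916800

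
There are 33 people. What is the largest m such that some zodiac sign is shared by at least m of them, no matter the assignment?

There are 12 possible values for zodiac sign. With 33 people and 12 categories, by pigeonhole: ceiling(33/12).

Final answer: 3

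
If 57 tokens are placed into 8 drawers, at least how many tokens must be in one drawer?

By the pigeonhole principle: ceiling(57/8).

Final answer: 8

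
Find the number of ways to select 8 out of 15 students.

C(15,8) = 15!/(8! x (15-8)!).

Final answer: C(15,8) = 6435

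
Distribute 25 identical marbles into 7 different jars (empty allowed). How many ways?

Stars and bars: C(n+k-1, k-1) = C(31,6).

Final answer: C(31,6) = 736281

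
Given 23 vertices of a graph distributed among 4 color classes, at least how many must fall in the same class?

By pigeonhole with 23 objects and 4 categories: ceiling(23/4).

Final answer: 6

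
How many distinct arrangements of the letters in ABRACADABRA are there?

Letters (A:5, B:2, C:1, D:1, R:2). Total letters: 11.
Permutations = 11!/(5! x 2! x 2!).

Final answer: 83160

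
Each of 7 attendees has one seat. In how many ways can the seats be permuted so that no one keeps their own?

D(n) = (n-1)(D(n-1) + D(n-2)), D(0)=1, D(1)=0.
D(2) = 1 x (0 + 1) = 1
D(3) = 2 x (1 + 0) = 2
D(4) = 3 x (2 + 1) = 9
D(5) = 4 x (9 + 2) = 44
D(6) = 5 x (44 + 9) = 265
D(7) = 6 x (D(6) + D(5)) = 6 x (265 + 44)

Final answer: D(7) = 1854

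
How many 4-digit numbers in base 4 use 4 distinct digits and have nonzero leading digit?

First digit: 3 (nonzero). Second: 3 (not first). Third: 2, etc.
Total: 3 x 3 x 2 x 1.

Final answer: 18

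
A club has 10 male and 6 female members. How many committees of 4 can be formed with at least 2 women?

Sum over valid woman counts:
C(6,2)C(10,2) = 675
C(6,3)C(10,1) = 200
C(6,4)C(10,0) = 15
Total: 675 + 200 + 15.

Final answer: 890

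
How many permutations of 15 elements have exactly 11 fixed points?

Choose which 11 elements are fixed: C(15,11) = 1365.
Derange the remaining 4 using D(j) = (j-1)(D(j-1) + D(j-2)), D(0)=1, D(1)=0: D(2)=1, D(3)=2, D(4)=9.
Total: 1365 x 9.

Final answer: C(15,11) D(4) = 12285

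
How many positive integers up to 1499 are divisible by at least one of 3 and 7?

Multiples of 3: 499. Multiples of 7: 214. Of both (lcm=21): 71.
By inclusion-exclusion: 499 + 214 - 71.

Final answer: 642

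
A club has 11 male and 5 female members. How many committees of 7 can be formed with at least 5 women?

Sum over valid woman counts:
C(5,5)C(11,2).

Final answer: 55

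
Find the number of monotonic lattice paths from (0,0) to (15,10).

Each path has 15 right steps and 10 up steps in some order (25 steps total).
Choose which 10 of the 25 steps are up: C(25,10).

Final answer: C(25,10) = 3268760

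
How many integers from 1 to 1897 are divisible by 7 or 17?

Multiples of 7: 271. Multiples of 17: 111. Of both (lcm=119): 15.
By inclusion-exclusion: 271 + 111 - 15.

Final answer: 367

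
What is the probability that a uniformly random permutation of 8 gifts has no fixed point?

Derangements satisfy D(n) = (n-1)(D(n-1) + D(n-2)), starting from D(0)=1, D(1)=0.
Building up: D(2)=1, D(3)=2, D(4)=9, D(5)=44, D(6)=265, D(7)=1854, D(8)=14833.
Total arrangements: 8! = 40320.
Probability = D(8)/8! = 2119/5760.

Final answer: D(8)/8! = 14833/40320 = 0.367882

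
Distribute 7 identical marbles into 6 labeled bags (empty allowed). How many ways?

Stars and bars: C(n+k-1, k-1) = C(12,5).

Final answer: C(12,5) = 792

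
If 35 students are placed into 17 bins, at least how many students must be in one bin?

By the pigeonhole principle: ceiling(35/17).

Final answer: 3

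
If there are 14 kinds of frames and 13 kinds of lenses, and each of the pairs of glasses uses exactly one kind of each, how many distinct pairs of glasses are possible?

By the multiplication principle: 14 x 13.

Final answer: 182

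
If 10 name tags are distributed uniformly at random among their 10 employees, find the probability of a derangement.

D(n) = (n-1)(D(n-1) + D(n-2)), D(0)=1, D(1)=0.
Building up: D(2)=1, D(3)=2, D(4)=9, D(5)=44, D(6)=265, D(7)=1854, D(8)=14833, D(9)=133496, D(10)=1334961.
Total arrangements: 10! = 3628800.
Probability = D(10)/10! = 16481/44800.

Final answer: D(10)/10! = 1334961/3628800 = 0.367879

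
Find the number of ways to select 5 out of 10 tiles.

C(10,5) = 10!/(5! x (10-5)!).

Final answer: C(10,5) = 252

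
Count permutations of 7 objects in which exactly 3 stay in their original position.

Choose which 3 elements are fixed: C(7,3) = 35.
Derange the remaining 4 using D(j) = (j-1)(D(j-1) + D(j-2)), D(0)=1, D(1)=0: D(2)=1, D(3)=2, D(4)=9.
Total: 35 x 9.

Final answer: C(7,3) D(4) = 315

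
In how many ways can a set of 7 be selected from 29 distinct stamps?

C(29,7) = 29!/(7! x 22!).

Final answer: \binom{29}{7} = 1560780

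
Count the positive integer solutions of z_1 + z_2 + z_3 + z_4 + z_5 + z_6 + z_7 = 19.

Substitute z'_i = z_i - 1 (so z'_i >= 0). Then sum z'_i = 19 - 7 = 12.
Stars and bars: C(12+7-1, 7-1) = C(18,6).

Final answer: C(18,6) = 18564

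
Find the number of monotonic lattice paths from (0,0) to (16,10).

Each path has 16 right steps and 10 up steps in some order (26 steps total).
Choose which 10 of the 26 steps are up: C(26,10).

Final answer: C(26,10) = 5311735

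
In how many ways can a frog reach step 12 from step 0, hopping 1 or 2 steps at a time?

Let f(n) count the ways. The last step is size 1 or 2, so f(n) = f(n-1) + f(n-2) with f(1)=1, f(2)=2.
Building up term by term: f(1)=1, f(2)=2, f(3)=3, f(4)=5, f(5)=8, f(6)=13, f(7)=21, f(8)=34, f(9)=55, f(10)=89, f(11)=144, f(12)=233.

Final answer: 233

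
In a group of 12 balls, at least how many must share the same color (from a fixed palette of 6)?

There are 6 possible values for color (from a fixed palette of 6). With 12 balls and 6 categories, by pigeonhole: ceiling(12/6).

Final answer: 2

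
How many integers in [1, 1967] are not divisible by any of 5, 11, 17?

|div by 5|=393, |div by 11|=178, |div by 17|=115.
|div by 5&11|=35, |div by 5&17|=23, |div by 11&17|=10, |div by all|=2.
By inclusion-exclusion, divisible by at least one: 393+178+115-35-23-10+2 = 620.
Not divisible by any: 1967 - 620.

Final answer: 1347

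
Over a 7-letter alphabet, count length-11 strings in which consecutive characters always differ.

First character: 7 choices. Each subsequent: 6 choices (must differ from the previous one).
Total: 7 x 6^10.

Final answer: 7 x 6^{10} = 423263232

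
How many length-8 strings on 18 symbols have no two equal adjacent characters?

Let g(n) count such strings. g(1) = 18, and each valid string of length n-1 extends in 17 ways (any symbol but the last), so g(n) = 17 g(n-1).
Total: g(8) = 18 x 17^7.

Final answer: 18 x 17^{7} = 7386096114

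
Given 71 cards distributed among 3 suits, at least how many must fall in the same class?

By pigeonhole with 71 objects and 3 categories: ceiling(71/3).

Final answer: 24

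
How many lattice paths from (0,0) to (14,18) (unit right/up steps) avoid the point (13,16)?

Total paths to (14,18): C(32,18) = 471435600.
Paths through (13,16): C(29,16) x C(3,2) = 203591745.
Avoiding (13,16): 471435600 - 203591745.

Final answer: 267843855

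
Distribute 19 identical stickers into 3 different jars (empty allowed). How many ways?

Stars and bars: C(n+k-1, k-1) = C(21,2).

Final answer: C(21,2) = 210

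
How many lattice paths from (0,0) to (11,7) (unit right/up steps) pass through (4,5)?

Paths (0,0)->(4,5): C(9,5) = 126.
Paths (4,5)->(11,7): C(9,2) = 36.
By multiplication principle: 126 x 36.

Final answer: 4536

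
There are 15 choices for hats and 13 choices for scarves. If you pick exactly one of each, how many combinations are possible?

By the multiplication principle: 15 x 13.

Final answer: 195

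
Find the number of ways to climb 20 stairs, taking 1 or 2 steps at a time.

Condition on the final move: it is a 1-step (f(n-1) ways to get there) or a 2-step (f(n-2) ways), so f(n) = f(n-1) + f(n-2), with f(1)=1, f(2)=2.
Computing successive values: f(1)=1, f(2)=2, f(3)=3, f(4)=5, f(5)=8, f(6)=13, f(7)=21, f(8)=34, f(9)=55, f(10)=89, f(11)=144, f(12)=233, f(13)=377, f(14)=610, f(15)=987, f(16)=1597, f(17)=2584, f(18)=4181, f(19)=6765, f(20)=10946.

Final answer: 10946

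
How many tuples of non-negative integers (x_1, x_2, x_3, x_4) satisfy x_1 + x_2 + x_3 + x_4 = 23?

Stars and bars with 23 stars and 3 bars:
C(23+4-1, 4-1) = C(26,3).

Final answer: C(26,3) = 2600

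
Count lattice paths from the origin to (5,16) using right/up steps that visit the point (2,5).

Paths (0,0)->(2,5): C(7,5) = 21.
Paths (2,5)->(5,16): C(14,11) = 364.
By multiplication principle: 21 x 364.

Final answer: 7644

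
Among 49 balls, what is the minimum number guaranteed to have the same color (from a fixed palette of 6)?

There are 6 possible values for color (from a fixed palette of 6). With 49 balls and 6 categories, by pigeonhole: ceiling(49/6).

Final answer: 9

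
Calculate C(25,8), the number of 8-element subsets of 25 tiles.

C(25,8) = 25!/(8! x 17!).

Final answer: \binom{25}{8} = 1081575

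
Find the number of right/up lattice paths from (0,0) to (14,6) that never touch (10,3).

Total paths to (14,6): C(20,6) = 38760.
Paths through (10,3): C(13,3) x C(7,3) = 10010.
Avoiding (10,3): 38760 - 10010.

Final answer: 28750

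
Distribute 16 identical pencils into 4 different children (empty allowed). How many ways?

Stars and bars: C(n+k-1, k-1) = C(19,3).

Final answer: C(19,3) = 969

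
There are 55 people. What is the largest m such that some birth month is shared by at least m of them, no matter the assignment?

There are 12 possible values for birth month. With 55 people and 12 categories, by pigeonhole: ceiling(55/12).

Final answer: 5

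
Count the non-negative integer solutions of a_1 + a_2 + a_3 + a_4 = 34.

Stars and bars with 34 stars and 3 bars:
C(34+4-1, 4-1) = C(37,3).

Final answer: C(37,3) = 7770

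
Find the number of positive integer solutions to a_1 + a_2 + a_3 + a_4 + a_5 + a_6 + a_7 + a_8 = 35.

Substitute a'_i = a_i - 1 (so a'_i >= 0). Then sum a'_i = 35 - 8 = 27.
Stars and bars: C(27+8-1, 8-1) = C(34,7).

Final answer: C(34,7) = 5379616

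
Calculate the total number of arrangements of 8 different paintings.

The number of ways to arrange 8 distinct objects is 8!.

Final answer: 8! = 40320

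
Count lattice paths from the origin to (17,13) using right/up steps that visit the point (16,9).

Paths (0,0)->(16,9): C(25,9) = 2042975.
Paths (16,9)->(17,13): C(5,4) = 5.
By multiplication principle: 2042975 x 5.

Final answer: 10214875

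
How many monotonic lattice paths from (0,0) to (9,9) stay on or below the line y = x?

Total monotonic paths to (9,9): C(18,9) = 48620.
By the reflection principle, paths that go above the diagonal number C(18,10) = 43758.
Valid Dyck paths: 48620 - 43758.
(This is the Catalan number C_{9}.)

Final answer: C_{9} = 4862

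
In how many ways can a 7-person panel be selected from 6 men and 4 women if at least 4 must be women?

Sum over valid woman counts:
C(4,4)C(6,3).

Final answer: 20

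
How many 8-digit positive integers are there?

First digit: 9 choices (1-9). Each of the remaining 7 digits: 10 choices.
Total: 9 x 10^7.

Final answer: 90000000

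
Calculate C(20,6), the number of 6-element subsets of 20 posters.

C(20,6) = 20!/(6! x (20-6)!).

Final answer: C(20,6) = 38760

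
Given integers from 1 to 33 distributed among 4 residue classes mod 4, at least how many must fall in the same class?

By pigeonhole with 33 objects and 4 categories: ceiling(33/4).

Final answer: 9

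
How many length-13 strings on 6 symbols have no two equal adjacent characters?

Let g(n) count such strings. g(1) = 6, and each valid string of length n-1 extends in 5 ways (any symbol but the last), so g(n) = 5 g(n-1).
Total: g(13) = 6 x 5^12.

Final answer: 6 x 5^{12} = 1464843750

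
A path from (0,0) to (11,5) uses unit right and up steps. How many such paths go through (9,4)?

Paths (0,0)->(9,4): C(13,4) = 715.
Paths (9,4)->(11,5): C(3,1) = 3.
By multiplication principle: 715 x 3.

Final answer: 2145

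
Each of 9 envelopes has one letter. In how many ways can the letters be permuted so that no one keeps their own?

Derangements satisfy D(n) = (n-1)(D(n-1) + D(n-2)), starting from D(0)=1, D(1)=0.
D(2) = 1 x (0 + 1) = 1
D(3) = 2 x (1 + 0) = 2
D(4) = 3 x (2 + 1) = 9
D(5) = 4 x (9 + 2) = 44
D(6) = 5 x (44 + 9) = 265
D(7) = 6 x (265 + 44) = 1854
D(8) = 7 x (1854 + 265) = 14833
D(9) = 8 x (D(8) + D(7)) = 8 x (14833 + 1854)

Final answer: D(9) = 133496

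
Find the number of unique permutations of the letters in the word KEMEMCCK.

Letters (C:2, E:2, K:2, M:2). Total letters: 8.
Permutations = 8!/(2! x 2! x 2! x 2!).

Final answer: 2520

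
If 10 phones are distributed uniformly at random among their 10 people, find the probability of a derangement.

D(n) = (n-1)(D(n-1) + D(n-2)), D(0)=1, D(1)=0.
Building up: D(2)=1, D(3)=2, D(4)=9, D(5)=44, D(6)=265, D(7)=1854, D(8)=14833, D(9)=133496, D(10)=1334961.
Total arrangements: 10! = 3628800.
Probability = D(10)/10! = 16481/44800.

Final answer: D(10)/10! = 1334961/3628800 = 0.367879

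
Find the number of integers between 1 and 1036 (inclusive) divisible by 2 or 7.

Multiples of 2: 518. Multiples of 7: 148. Of both (lcm=14): 74.
By inclusion-exclusion: 518 + 148 - 74.

Final answer: 592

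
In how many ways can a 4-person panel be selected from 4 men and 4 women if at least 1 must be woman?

Sum over valid woman counts:
C(4,1)C(4,3) = 16
C(4,2)C(4,2) = 36
C(4,3)C(4,1) = 16
C(4,4)C(4,0) = 1
Total: 16 + 36 + 16 + 1.

Final answer: 69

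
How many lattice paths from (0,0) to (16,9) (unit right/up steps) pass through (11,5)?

Paths (0,0)->(11,5): C(16,5) = 4368.
Paths (11,5)->(16,9): C(9,4) = 126.
By multiplication principle: 4368 x 126.

Final answer: 550368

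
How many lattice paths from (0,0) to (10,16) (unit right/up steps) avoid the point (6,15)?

Total paths to (10,16): C(26,16) = 5311735.
Paths through (6,15): C(21,15) x C(5,1) = 271320.
Avoiding (6,15): 5311735 - 271320.

Final answer: 5040415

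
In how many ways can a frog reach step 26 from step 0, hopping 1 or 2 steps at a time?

Let f(n) be the number of climbs. Removing the last move (1 or 2 steps) gives f(n) = f(n-1) + f(n-2); base cases f(1)=1, f(2)=2.
Iterating the recurrence: f(1)=1, f(2)=2, f(3)=3, f(4)=5, f(5)=8, f(6)=13, f(7)=21, f(8)=34, f(9)=55, f(10)=89, f(11)=144, f(12)=233, f(13)=377, f(14)=610, f(15)=987, f(16)=1597, f(17)=2584, f(18)=4181, f(19)=6765, f(20)=10946, f(21)=17711, f(22)=28657, f(23)=46368, f(24)=75025, f(25)=121393, f(26)=196418.

Final answer: 196418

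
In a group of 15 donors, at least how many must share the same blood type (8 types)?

There are 8 possible values for blood type (8 types). With 15 donors and 8 categories, by pigeonhole: ceiling(15/8).

Final answer: 2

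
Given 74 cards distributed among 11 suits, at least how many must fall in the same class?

By pigeonhole with 74 objects and 11 categories: ceiling(74/11).

Final answer: 7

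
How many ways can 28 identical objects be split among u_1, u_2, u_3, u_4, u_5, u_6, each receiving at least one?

Substitute u'_i = u_i - 1 (so u'_i >= 0). Then sum u'_i = 28 - 6 = 22.
Stars and bars: C(22+6-1, 6-1) = C(27,5).

Final answer: C(27,5) = 80730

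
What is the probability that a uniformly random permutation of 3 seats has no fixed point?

Use the recurrence D(n) = (n-1)(D(n-1) + D(n-2)) with D(0)=1, D(1)=0.
Building up: D(2)=1, D(3)=2.
Total arrangements: 3! = 6.
Probability = D(3)/3! = 1/3.

Final answer: D(3)/3! = 2/6 = 0.333333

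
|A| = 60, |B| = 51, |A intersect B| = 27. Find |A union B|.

|A union B| = |A| + |B| - |A intersect B| = 60 + 51 - 27.

Final answer: 84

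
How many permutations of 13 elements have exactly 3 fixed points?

Choose which 3 elements are fixed: C(13,3) = 286.
Derange the remaining 10 using D(j) = (j-1)(D(j-1) + D(j-2)), D(0)=1, D(1)=0: D(2)=1, D(3)=2, D(4)=9, D(5)=44, D(6)=265, D(7)=1854, D(8)=14833, D(9)=133496, D(10)=1334961.
Total: 286 x 1334961.

Final answer: C(13,3) D(10) = 381798846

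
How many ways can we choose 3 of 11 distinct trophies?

C(11,3) = 11!/(3! x (11-3)!).

Final answer: C(11,3) = 165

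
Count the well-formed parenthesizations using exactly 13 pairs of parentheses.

This is counted by the nth Catalan number C_n. Here n = 13 (pairs).
C_n = C(2n,n)/(n+1), so C_{13} = C(26,13)/14 = 10400600/14.

Final answer: C_{13} = 742900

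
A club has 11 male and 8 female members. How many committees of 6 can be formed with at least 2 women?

Sum over valid woman counts:
C(8,2)C(11,4) = 9240
C(8,3)C(11,3) = 9240
C(8,4)C(11,2) = 3850
C(8,5)C(11,1) = 616
C(8,6)C(11,0) = 28
Total: 9240 + 9240 + 3850 + 616 + 28.

Final answer: 22974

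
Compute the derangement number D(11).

D(n) = (n-1)(D(n-1) + D(n-2)), D(0)=1, D(1)=0.
D(2) = 1 x (0 + 1) = 1
D(3) = 2 x (1 + 0) = 2
D(4) = 3 x (2 + 1) = 9
D(5) = 4 x (9 + 2) = 44
D(6) = 5 x (44 + 9) = 265
D(7) = 6 x (265 + 44) = 1854
D(8) = 7 x (1854 + 265) = 14833
D(9) = 8 x (14833 + 1854) = 133496
D(10) = 9 x (133496 + 14833) = 1334961
D(11) = 10 x (D(10) + D(9)) = 10 x (1334961 + 133496)

Final answer: D(11) = 14684570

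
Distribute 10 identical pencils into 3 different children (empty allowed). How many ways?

Stars and bars: C(n+k-1, k-1) = C(12,2).

Final answer: C(12,2) = 66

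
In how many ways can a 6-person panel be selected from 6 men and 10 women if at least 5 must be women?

Sum over valid woman counts:
C(10,5)C(6,1) = 1512
C(10,6)C(6,0) = 210
Total: 1512 + 210.

Final answer: 1722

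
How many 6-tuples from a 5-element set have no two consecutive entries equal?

First character: 5 choices. Each subsequent: 4 choices (must differ from the previous one).
Total: 5 x 4^5.

Final answer: 5 x 4^{5} = 5120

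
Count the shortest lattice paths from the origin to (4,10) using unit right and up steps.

Each path has 4 right steps and 10 up steps in some order (14 steps total).
Choose which 10 of the 14 steps are up: C(14,10).

Final answer: C(14,10) = 1001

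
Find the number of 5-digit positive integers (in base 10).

First digit: 9 choices (1-9). Each of the remaining 4 digits: 10 choices.
Total: 9 x 10^4.

Final answer: 90000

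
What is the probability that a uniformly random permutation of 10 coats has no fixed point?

Derangements satisfy D(n) = (n-1)(D(n-1) + D(n-2)), starting from D(0)=1, D(1)=0.
Building up: D(2)=1, D(3)=2, D(4)=9, D(5)=44, D(6)=265, D(7)=1854, D(8)=14833, D(9)=133496, D(10)=1334961.
Total arrangements: 10! = 3628800.
Probability = D(10)/10! = 16481/44800.

Final answer: D(10)/10! = 1334961/3628800 = 0.367879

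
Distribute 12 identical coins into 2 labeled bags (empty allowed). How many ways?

Stars and bars: C(n+k-1, k-1) = C(13,1).

Final answer: C(13,1) = 13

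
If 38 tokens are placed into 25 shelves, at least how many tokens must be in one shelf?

By the pigeonhole principle: ceiling(38/25).

Final answer: 2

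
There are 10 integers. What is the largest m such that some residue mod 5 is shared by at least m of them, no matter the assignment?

There are 5 possible values for residue mod 5. With 10 integers and 5 categories, by pigeonhole: ceiling(10/5).

Final answer: 2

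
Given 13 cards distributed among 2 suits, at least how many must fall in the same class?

By pigeonhole with 13 objects and 2 categories: ceiling(13/2).

Final answer: 7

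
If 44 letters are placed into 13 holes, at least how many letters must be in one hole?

By the pigeonhole principle: ceiling(44/13).

Final answer: 4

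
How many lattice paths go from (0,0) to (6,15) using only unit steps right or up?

Each path has 6 right steps and 15 up steps in some order (21 steps total).
Choose which 15 of the 21 steps are up: C(21,15).

Final answer: C(21,15) = 54264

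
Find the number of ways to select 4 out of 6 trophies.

C(6,4) = 6!/(4! x (6-4)!).

Final answer: C(6,4) = 15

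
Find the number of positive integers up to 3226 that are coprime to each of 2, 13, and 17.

|div by 2|=1613, |div by 13|=248, |div by 17|=189.
|div by 2&13|=124, |div by 2&17|=94, |div by 13&17|=14, |div by all|=7.
By inclusion-exclusion, divisible by at least one: 1613+248+189-124-94-14+7 = 1825.
Not divisible by any: 3226 - 1825.

Final answer: 1401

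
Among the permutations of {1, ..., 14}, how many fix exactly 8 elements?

Choose which 8 elements are fixed: C(14,8) = 3003.
Derange the remaining 6 using D(j) = (j-1)(D(j-1) + D(j-2)), D(0)=1, D(1)=0: D(2)=1, D(3)=2, D(4)=9, D(5)=44, D(6)=265.
Total: 3003 x 265.

Final answer: C(14,8) D(6) = 795795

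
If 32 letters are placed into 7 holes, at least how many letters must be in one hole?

By the pigeonhole principle: ceiling(32/7).

Final answer: 5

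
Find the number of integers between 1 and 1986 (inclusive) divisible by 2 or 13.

Multiples of 2: 993. Multiples of 13: 152. Of both (lcm=26): 76.
By inclusion-exclusion: 993 + 152 - 76.

Final answer: 1069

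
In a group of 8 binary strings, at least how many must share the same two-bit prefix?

There are 4 possible values for two-bit prefix. With 8 binary strings and 4 categories, by pigeonhole: ceiling(8/4).

Final answer: 2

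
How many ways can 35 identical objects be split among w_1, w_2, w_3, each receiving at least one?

Substitute w'_i = w_i - 1 (so w'_i >= 0). Then sum w'_i = 35 - 3 = 32.
Stars and bars: C(32+3-1, 3-1) = C(34,2).

Final answer: C(34,2) = 561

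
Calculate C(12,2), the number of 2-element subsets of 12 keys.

C(12,2) = 12!/(2! x (12-2)!).

Final answer: C(12,2) = 66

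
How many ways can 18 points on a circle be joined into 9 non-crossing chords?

The structures are counted by the Catalan number C_n. Here n = 18/2 = 9.
C_n = C(2n,n) - C(2n,n+1), so C_{9} = C(18,9) - C(18,10) = 48620 - 43758.

Final answer: C_{9} = 4862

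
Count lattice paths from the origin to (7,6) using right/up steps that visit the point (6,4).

Paths (0,0)->(6,4): C(10,4) = 210.
Paths (6,4)->(7,6): C(3,2) = 3.
By multiplication principle: 210 x 3.

Final answer: 630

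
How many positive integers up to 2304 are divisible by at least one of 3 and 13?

Multiples of 3: 768. Multiples of 13: 177. Of both (lcm=39): 59.
By inclusion-exclusion: 768 + 177 - 59.

Final answer: 886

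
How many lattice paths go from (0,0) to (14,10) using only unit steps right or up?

Each path has 14 right steps and 10 up steps in some order (24 steps total).
Choose which 10 of the 24 steps are up: C(24,10).

Final answer: C(24,10) = 1961256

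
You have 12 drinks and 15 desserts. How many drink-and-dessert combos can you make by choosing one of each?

By the multiplication principle: 12 x 15.

Final answer: 180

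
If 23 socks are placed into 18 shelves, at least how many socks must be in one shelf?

By the pigeonhole principle: ceiling(23/18).

Final answer: 2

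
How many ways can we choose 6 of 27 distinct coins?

C(27,6) = 27!/(6! x 21!).

Final answer: \binom{27}{6} = 296010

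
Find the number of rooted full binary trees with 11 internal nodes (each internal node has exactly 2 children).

This is a standard Catalan-number count: the answer is C_n. Here n = 11.
C_n = (2n)!/(n!(n+1)!), so C_{11} = 22!/(11! x 12!) = C(22,11)/12 = 705432/12.

Final answer: C_{11} = 58786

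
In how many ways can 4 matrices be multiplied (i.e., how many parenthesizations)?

The structures are counted by the Catalan number C_n. Here n = 4 - 1 = 3.
C_n = C(2n,n) - C(2n,n+1), so C_{3} = C(6,3) - C(6,4) = 20 - 15.

Final answer: C_{3} = 5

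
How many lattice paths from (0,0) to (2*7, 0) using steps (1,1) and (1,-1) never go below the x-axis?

Total monotonic paths to (7,7): C(14,7) = 3432.
Paths that cross above y=x (reflection bijection): C(14,8) = 3003.
Valid Dyck paths: 3432 - 3003.
(Check: C(14,7) - C(14,8) = C(14,7)/8, the Catalan number C_{7}.)

Final answer: C_{7} = 429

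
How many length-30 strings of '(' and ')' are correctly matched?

This is counted by the nth Catalan number C_n. Here n = 15 (pairs).
C_n = C(2n,n) - C(2n,n+1), so C_{15} = C(30,15) - C(30,16) = 155117520 - 145422675.

Final answer: C_{15} = 9694845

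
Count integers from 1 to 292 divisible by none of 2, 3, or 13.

|div by 2|=146, |div by 3|=97, |div by 13|=22.
|div by 2&3|=48, |div by 2&13|=11, |div by 3&13|=7, |div by all|=3.
By inclusion-exclusion, divisible by at least one: 146+97+22-48-11-7+3 = 202.
Not divisible by any: 292 - 202.

Final answer: 90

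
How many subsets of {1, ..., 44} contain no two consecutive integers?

Let a(n) count such subsets of {1, ..., n}. Either n is excluded (a(n-1) ways) or n is included, forcing n-1 out (a(n-2) ways), so a(n) = a(n-1) + a(n-2) with a(1)=2, a(2)=3.
Iterating the recurrence: a(1)=2, a(2)=3, a(3)=5, a(4)=8, a(5)=13, a(6)=21, a(7)=34, a(8)=55, a(9)=89, a(10)=144, a(11)=233, a(12)=377, a(13)=610, a(14)=987, a(15)=1597, a(16)=2584, a(17)=4181, a(18)=6765, a(19)=10946, a(20)=17711, a(21)=28657, a(22)=46368, a(23)=75025, a(24)=121393, a(25)=196418, a(26)=317811, a(27)=514229, a(28)=832040, a(29)=1346269, a(30)=2178309, a(31)=3524578, a(32)=5702887, a(33)=9227465, a(34)=14930352, a(35)=24157817, a(36)=39088169, a(37)=63245986, a(38)=102334155, a(39)=165580141, a(40)=267914296, a(41)=433494437, a(42)=701408733, a(43)=1134903170, a(44)=1836311903.

Final answer: 1836311903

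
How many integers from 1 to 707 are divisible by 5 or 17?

Multiples of 5: 141. Multiples of 17: 41. Of both (lcm=85): 8.
By inclusion-exclusion: 141 + 41 - 8.

Final answer: 174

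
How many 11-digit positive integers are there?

These are the integers in [10^10, 10^11), so the count is 10^11 - 10^10 = 9 x 10^10.

Final answer: 90000000000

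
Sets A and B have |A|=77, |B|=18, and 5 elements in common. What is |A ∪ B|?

|A union B| = |A| + |B| - |A intersect B| = 77 + 18 - 5.

Final answer: 90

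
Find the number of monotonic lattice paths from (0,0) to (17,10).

Each path has 17 right steps and 10 up steps in some order (27 steps total).
Choose which 10 of the 27 steps are up: C(27,10).

Final answer: C(27,10) = 8436285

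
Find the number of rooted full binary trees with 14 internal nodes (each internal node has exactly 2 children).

This is counted by the nth Catalan number C_n. Here n = 14.
C_n = C(2n,n) - C(2n,n+1), so C_{14} = C(28,14) - C(28,15) = 40116600 - 37442160.

Final answer: C_{14} = 2674440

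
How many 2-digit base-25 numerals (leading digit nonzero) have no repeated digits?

First digit: 24 (nonzero). Second: 24 (not first). Third: 23, etc.
Total: 24 x 24.

Final answer: 576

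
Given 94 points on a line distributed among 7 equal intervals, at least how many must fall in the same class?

By pigeonhole with 94 objects and 7 categories: ceiling(94/7).

Final answer: 14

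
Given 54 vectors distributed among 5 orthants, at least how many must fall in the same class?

By pigeonhole with 54 objects and 5 categories: ceiling(54/5).

Final answer: 11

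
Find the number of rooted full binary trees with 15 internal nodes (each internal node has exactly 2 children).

The structures are counted by the Catalan number C_n. Here n = 15.
C_n = C(2n,n) - C(2n,n+1), so C_{15} = C(30,15) - C(30,16) = 155117520 - 145422675.

Final answer: C_{15} = 9694845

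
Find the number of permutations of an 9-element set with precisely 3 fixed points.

Choose which 3 elements are fixed: C(9,3) = 84.
Derange the remaining 6 using D(j) = (j-1)(D(j-1) + D(j-2)), D(0)=1, D(1)=0: D(2)=1, D(3)=2, D(4)=9, D(5)=44, D(6)=265.
Total: 84 x 265.

Final answer: C(9,3) D(6) = 22260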